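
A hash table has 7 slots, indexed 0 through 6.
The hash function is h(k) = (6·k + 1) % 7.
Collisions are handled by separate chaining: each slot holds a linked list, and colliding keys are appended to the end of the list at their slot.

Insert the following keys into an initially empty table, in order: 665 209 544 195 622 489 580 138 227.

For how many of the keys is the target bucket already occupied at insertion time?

665 → bucket 1
209 → bucket 2
544 → bucket 3
195 → bucket 2 (collision)
622 → bucket 2 (collision)
489 → bucket 2 (collision)
580 → bucket 2 (collision)
138 → bucket 3 (collision)
227 → bucket 5
Final buckets:
0: —
1: 665
2: 209 -> 195 -> 622 -> 489 -> 580
3: 544 -> 138
4: —
5: 227
6: —

5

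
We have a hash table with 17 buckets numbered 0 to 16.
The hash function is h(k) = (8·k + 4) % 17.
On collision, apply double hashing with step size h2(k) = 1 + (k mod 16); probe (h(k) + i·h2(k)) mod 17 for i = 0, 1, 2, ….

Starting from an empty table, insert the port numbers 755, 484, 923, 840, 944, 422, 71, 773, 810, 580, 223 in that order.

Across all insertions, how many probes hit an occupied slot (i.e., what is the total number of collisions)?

Insert 755: h=9, slot 9 empty => index 9.
Insert 484: h=0, slot 0 empty => index 0.
Insert 923: h=10, slot 10 empty => index 10.
Insert 840: h=9, h2=9, slot 9 occupied => index 1.
Insert 944: h=8, slot 8 empty => index 8.
Insert 422: h=14, slot 14 empty => index 14.
Insert 71: h=11, slot 11 empty => index 11.
Insert 773: h=0, h2=6, slot 0 occupied => index 6.
Insert 810: h=7, slot 7 empty => index 7.
Insert 580: h=3, slot 3 empty => index 3.
Insert 223: h=3, h2=16, slot 3 occupied => index 2.
Table: [484, 840, 223, 580, _, _, 773, 810, 944, 755, 923, 71, _, _, 422, _, _]

3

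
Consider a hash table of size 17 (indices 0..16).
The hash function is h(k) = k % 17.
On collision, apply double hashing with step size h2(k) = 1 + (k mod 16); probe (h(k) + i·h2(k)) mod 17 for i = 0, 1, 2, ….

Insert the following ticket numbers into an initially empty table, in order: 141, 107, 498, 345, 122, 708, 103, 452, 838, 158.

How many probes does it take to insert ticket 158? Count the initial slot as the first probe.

4

141 hashes to 5; slot 5 is free -> place at 5.
107 hashes to 5, h2=12; 5 taken -> place at 0.
498 hashes to 5, h2=3; 5 taken -> place at 8.
345 hashes to 5, h2=10; 5 taken -> place at 15.
122 hashes to 3; slot 3 is free -> place at 3.
708 hashes to 11; slot 11 is free -> place at 11.
103 hashes to 1; slot 1 is free -> place at 1.
452 hashes to 10; slot 10 is free -> place at 10.
838 hashes to 5, h2=7; 5 taken -> place at 12.
158 hashes to 5, h2=15; 5,3,1 taken -> place at 16.
Table: [107, 103, ∅, 122, ∅, 141, ∅, ∅, 498, ∅, 452, 708, 838, ∅, ∅, 345, 158]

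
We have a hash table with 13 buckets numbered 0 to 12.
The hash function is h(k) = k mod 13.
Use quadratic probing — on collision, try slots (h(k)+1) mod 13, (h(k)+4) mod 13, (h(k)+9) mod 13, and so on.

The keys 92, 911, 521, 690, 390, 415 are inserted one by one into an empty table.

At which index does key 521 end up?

5

92: h=1 → slot 1
911: h=1, probe 1,2 → slot 2
521: h=1, probe 1,2,5 → slot 5
690: h=1, probe 1,2,5,10 → slot 10
390: h=0 → slot 0
415: h=12 → slot 12
Table: [390, 92, 911, _, _, 521, _, _, _, _, 690, _, 415]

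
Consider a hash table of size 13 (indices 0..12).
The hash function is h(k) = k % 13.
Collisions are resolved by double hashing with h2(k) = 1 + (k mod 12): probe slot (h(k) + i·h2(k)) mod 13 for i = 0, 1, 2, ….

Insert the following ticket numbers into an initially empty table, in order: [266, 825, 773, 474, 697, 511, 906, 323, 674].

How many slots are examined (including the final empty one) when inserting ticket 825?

266 hashes to 6; slot 6 is free → place at 6.
825 hashes to 6, h2=10; 6 taken → place at 3.
773 hashes to 6, h2=6; 6 taken → place at 12.
474 hashes to 6, h2=7; 6 taken → place at 0.
697 hashes to 8; slot 8 is free → place at 8.
511 hashes to 4; slot 4 is free → place at 4.
906 hashes to 9; slot 9 is free → place at 9.
323 hashes to 11; slot 11 is free → place at 11.
674 hashes to 11, h2=3; 11 taken → place at 1.
Table: [474, 674, _, 825, 511, _, 266, _, 697, 906, _, 323, 773]

2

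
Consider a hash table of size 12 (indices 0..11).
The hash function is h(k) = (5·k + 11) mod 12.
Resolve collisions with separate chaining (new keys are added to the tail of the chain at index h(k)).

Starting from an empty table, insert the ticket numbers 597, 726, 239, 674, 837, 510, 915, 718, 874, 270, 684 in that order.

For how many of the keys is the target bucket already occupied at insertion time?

Insert 597: h=8, bucket 8 empty -> new chain.
Insert 726: h=5, bucket 5 empty -> new chain.
Insert 239: h=6, bucket 6 empty -> new chain.
Insert 674: h=9, bucket 9 empty -> new chain.
Insert 837: h=8, bucket 8 nonempty -> append to chain.
Insert 510: h=5, bucket 5 nonempty -> append to chain.
Insert 915: h=2, bucket 2 empty -> new chain.
Insert 718: h=1, bucket 1 empty -> new chain.
Insert 874: h=1, bucket 1 nonempty -> append to chain.
Insert 270: h=5, bucket 5 nonempty -> append to chain.
Insert 684: h=11, bucket 11 empty -> new chain.
Final buckets:
0: .
1: 718 -> 874
2: 915
3: .
4: .
5: 726 -> 510 -> 270
6: 239
7: .
8: 597 -> 837
9: 674
10: .
11: 684

4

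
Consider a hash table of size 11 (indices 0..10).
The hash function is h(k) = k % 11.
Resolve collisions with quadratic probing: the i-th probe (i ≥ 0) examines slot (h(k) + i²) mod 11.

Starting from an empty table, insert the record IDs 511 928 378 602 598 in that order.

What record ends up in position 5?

Insert 511: h=5, slot 5 empty -> index 5.
Insert 928: h=4, slot 4 empty -> index 4.
Insert 378: h=4, slots 4,5 occupied -> index 8.
Insert 602: h=8, slot 8 occupied -> index 9.
Insert 598: h=4, slots 4,5,8 occupied -> index 2.
Table: [-, -, 598, -, 928, 511, -, -, 378, 602, -]

511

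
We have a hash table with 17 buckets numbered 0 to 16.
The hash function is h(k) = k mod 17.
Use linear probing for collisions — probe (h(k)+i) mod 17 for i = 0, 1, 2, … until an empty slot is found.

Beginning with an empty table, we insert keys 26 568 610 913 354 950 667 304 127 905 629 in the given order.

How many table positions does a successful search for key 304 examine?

3

26 hashes to 9; slot 9 is free -> place at 9.
568 hashes to 7; slot 7 is free -> place at 7.
610 hashes to 15; slot 15 is free -> place at 15.
913 hashes to 12; slot 12 is free -> place at 12.
354 hashes to 14; slot 14 is free -> place at 14.
950 hashes to 15; 15 taken -> place at 16.
667 hashes to 4; slot 4 is free -> place at 4.
304 hashes to 15; 15,16 taken -> place at 0.
127 hashes to 8; slot 8 is free -> place at 8.
905 hashes to 4; 4 taken -> place at 5.
629 hashes to 0; 0 taken -> place at 1.
Table: [304, 629, ., ., 667, 905, ., 568, 127, 26, ., ., 913, ., 354, 610, 950]
Lookup 304: h=15, probe 15,16,0 → found at 0.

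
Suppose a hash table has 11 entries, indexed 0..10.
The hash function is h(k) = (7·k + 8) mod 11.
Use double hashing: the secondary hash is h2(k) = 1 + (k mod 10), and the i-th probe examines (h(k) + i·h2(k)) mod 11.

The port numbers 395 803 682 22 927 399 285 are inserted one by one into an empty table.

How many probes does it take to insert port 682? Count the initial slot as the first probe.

2

Insert 395: h=1, slot 1 empty → index 1.
Insert 803: h=8, slot 8 empty → index 8.
Insert 682: h=8, h2=3, slot 8 occupied → index 0.
Insert 22: h=8, h2=3, slots 8,0 occupied → index 3.
Insert 927: h=7, slot 7 empty → index 7.
Insert 399: h=7, h2=10, slot 7 occupied → index 6.
Insert 285: h=1, h2=6, slots 1,7 occupied → index 2.
Table: [682, 395, 285, 22, -, -, 399, 927, 803, -, -]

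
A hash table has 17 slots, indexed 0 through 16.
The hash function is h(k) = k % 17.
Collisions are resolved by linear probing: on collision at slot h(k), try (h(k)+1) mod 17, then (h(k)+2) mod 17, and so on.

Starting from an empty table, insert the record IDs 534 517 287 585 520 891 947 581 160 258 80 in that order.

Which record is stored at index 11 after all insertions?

891

534: h=7 => slot 7
517: h=7, probe 7,8 => slot 8
287: h=15 => slot 15
585: h=7, probe 7,8,9 => slot 9
520: h=10 => slot 10
891: h=7, probe 7,8,9,10,11 => slot 11
947: h=12 => slot 12
581: h=3 => slot 3
160: h=7, probe 7,8,9,10,11,12,13 => slot 13
258: h=3, probe 3,4 => slot 4
80: h=12, probe 12,13,14 => slot 14
Table: [∅, ∅, ∅, 581, 258, ∅, ∅, 534, 517, 585, 520, 891, 947, 160, 80, 287, ∅]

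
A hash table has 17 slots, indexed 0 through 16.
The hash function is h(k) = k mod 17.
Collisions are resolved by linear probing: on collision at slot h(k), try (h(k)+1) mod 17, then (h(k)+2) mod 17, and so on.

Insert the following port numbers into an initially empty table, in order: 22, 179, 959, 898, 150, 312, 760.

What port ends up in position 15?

150

22 hashes to 5; slot 5 is free -> place at 5.
179 hashes to 9; slot 9 is free -> place at 9.
959 hashes to 7; slot 7 is free -> place at 7.
898 hashes to 14; slot 14 is free -> place at 14.
150 hashes to 14; 14 taken -> place at 15.
312 hashes to 6; slot 6 is free -> place at 6.
760 hashes to 12; slot 12 is free -> place at 12.
Table: [∅, ∅, ∅, ∅, ∅, 22, 312, 959, ∅, 179, ∅, ∅, 760, ∅, 898, 150, ∅]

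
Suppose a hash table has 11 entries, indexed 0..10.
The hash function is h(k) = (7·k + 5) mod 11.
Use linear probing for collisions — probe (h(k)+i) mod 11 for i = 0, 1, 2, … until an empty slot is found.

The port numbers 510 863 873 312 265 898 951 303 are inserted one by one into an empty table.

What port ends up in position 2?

312

510 hashes to 0; slot 0 is free => place at 0.
863 hashes to 7; slot 7 is free => place at 7.
873 hashes to 0; 0 taken => place at 1.
312 hashes to 0; 0,1 taken => place at 2.
265 hashes to 1; 1,2 taken => place at 3.
898 hashes to 10; slot 10 is free => place at 10.
951 hashes to 7; 7 taken => place at 8.
303 hashes to 3; 3 taken => place at 4.
Table: [510, 873, 312, 265, 303, -, -, 863, 951, -, 898]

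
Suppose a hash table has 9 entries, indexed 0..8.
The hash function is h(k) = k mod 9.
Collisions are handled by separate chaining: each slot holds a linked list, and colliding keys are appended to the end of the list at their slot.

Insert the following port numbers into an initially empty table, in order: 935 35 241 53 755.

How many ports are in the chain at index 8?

Insert 935: h=8, bucket 8 empty → new chain.
Insert 35: h=8, bucket 8 nonempty → append to chain.
Insert 241: h=7, bucket 7 empty → new chain.
Insert 53: h=8, bucket 8 nonempty → append to chain.
Insert 755: h=8, bucket 8 nonempty → append to chain.
Final buckets:
0: —
1: —
2: —
3: —
4: —
5: —
6: —
7: 241
8: 935 -> 35 -> 53 -> 755

4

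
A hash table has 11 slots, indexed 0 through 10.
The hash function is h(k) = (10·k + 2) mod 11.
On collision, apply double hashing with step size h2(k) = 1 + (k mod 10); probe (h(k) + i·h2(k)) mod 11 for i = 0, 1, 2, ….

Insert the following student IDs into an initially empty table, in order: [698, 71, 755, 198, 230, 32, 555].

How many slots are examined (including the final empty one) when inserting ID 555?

4

Insert 698: h=8, slot 8 empty → index 8.
Insert 71: h=8, h2=2, slot 8 occupied → index 10.
Insert 755: h=6, slot 6 empty → index 6.
Insert 198: h=2, slot 2 empty → index 2.
Insert 230: h=3, slot 3 empty → index 3.
Insert 32: h=3, h2=3, slots 3,6 occupied → index 9.
Insert 555: h=8, h2=6, slots 8,3,9 occupied → index 4.
Table: [_, _, 198, 230, 555, _, 755, _, 698, 32, 71]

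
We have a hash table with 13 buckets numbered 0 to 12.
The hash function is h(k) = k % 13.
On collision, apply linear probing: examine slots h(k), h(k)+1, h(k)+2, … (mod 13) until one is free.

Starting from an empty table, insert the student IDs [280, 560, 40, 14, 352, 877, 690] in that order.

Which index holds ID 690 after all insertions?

5

280 hashes to 7; slot 7 is free → place at 7.
560 hashes to 1; slot 1 is free → place at 1.
40 hashes to 1; 1 taken → place at 2.
14 hashes to 1; 1,2 taken → place at 3.
352 hashes to 1; 1,2,3 taken → place at 4.
877 hashes to 6; slot 6 is free → place at 6.
690 hashes to 1; 1,2,3,4 taken → place at 5.
Table: [_, 560, 40, 14, 352, 690, 877, 280, _, _, _, _, _]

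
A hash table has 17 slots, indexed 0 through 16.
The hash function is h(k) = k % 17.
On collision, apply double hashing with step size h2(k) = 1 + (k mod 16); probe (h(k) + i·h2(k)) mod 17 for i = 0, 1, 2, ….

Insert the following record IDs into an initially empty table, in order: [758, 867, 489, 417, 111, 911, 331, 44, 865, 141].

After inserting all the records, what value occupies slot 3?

Insert 758: h=10, slot 10 empty => index 10.
Insert 867: h=0, slot 0 empty => index 0.
Insert 489: h=13, slot 13 empty => index 13.
Insert 417: h=9, slot 9 empty => index 9.
Insert 111: h=9, h2=16, slot 9 occupied => index 8.
Insert 911: h=10, h2=16, slots 10,9,8 occupied => index 7.
Insert 331: h=8, h2=12, slot 8 occupied => index 3.
Insert 44: h=10, h2=13, slot 10 occupied => index 6.
Insert 865: h=15, slot 15 empty => index 15.
Insert 141: h=5, slot 5 empty => index 5.
Table: [867, -, -, 331, -, 141, 44, 911, 111, 417, 758, -, -, 489, -, 865, -]

331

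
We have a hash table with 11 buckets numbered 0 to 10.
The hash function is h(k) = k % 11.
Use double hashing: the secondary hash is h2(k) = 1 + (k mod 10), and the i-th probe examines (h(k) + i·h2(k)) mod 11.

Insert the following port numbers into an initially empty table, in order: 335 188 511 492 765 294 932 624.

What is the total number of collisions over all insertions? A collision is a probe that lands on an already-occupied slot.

335 hashes to 5; slot 5 is free → place at 5.
188 hashes to 1; slot 1 is free → place at 1.
511 hashes to 5, h2=2; 5 taken → place at 7.
492 hashes to 8; slot 8 is free → place at 8.
765 hashes to 6; slot 6 is free → place at 6.
294 hashes to 8, h2=5; 8 taken → place at 2.
932 hashes to 8, h2=3; 8 taken → place at 0.
624 hashes to 8, h2=5; 8,2,7,1,6,0,5 taken → place at 10.
Table: [932, 188, 294, —, —, 335, 765, 511, 492, —, 624]

10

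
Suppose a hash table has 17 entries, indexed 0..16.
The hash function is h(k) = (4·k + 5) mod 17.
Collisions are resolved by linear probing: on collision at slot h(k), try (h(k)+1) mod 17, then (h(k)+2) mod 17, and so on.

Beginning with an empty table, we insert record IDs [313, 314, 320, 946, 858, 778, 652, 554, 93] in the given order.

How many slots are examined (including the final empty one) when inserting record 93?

3

313 hashes to 16; slot 16 is free → place at 16.
314 hashes to 3; slot 3 is free → place at 3.
320 hashes to 10; slot 10 is free → place at 10.
946 hashes to 15; slot 15 is free → place at 15.
858 hashes to 3; 3 taken → place at 4.
778 hashes to 6; slot 6 is free → place at 6.
652 hashes to 12; slot 12 is free → place at 12.
554 hashes to 11; slot 11 is free → place at 11.
93 hashes to 3; 3,4 taken → place at 5.
Table: [∅, ∅, ∅, 314, 858, 93, 778, ∅, ∅, ∅, 320, 554, 652, ∅, ∅, 946, 313]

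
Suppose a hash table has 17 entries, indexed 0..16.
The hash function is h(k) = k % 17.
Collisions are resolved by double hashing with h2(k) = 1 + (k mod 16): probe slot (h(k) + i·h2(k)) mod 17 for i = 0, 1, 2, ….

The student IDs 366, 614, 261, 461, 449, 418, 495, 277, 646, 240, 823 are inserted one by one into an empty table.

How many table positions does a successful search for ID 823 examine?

2

366 hashes to 9; slot 9 is free -> place at 9.
614 hashes to 2; slot 2 is free -> place at 2.
261 hashes to 6; slot 6 is free -> place at 6.
461 hashes to 2, h2=14; 2 taken -> place at 16.
449 hashes to 7; slot 7 is free -> place at 7.
418 hashes to 10; slot 10 is free -> place at 10.
495 hashes to 2, h2=16; 2 taken -> place at 1.
277 hashes to 5; slot 5 is free -> place at 5.
646 hashes to 0; slot 0 is free -> place at 0.
240 hashes to 2, h2=1; 2 taken -> place at 3.
823 hashes to 7, h2=8; 7 taken -> place at 15.
Table: [646, 495, 614, 240, _, 277, 261, 449, _, 366, 418, _, _, _, _, 823, 461]
Lookup 823: h=7, h2=8, probe 7,15 → found at 15.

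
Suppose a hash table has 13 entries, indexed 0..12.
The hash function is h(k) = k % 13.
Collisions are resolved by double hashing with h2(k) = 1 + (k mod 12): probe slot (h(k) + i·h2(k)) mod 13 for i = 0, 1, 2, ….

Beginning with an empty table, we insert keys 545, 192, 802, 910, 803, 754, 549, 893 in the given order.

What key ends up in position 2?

545: h=12 → slot 12
192: h=10 → slot 10
802: h=9 → slot 9
910: h=0 → slot 0
803: h=10, h2=12, probe 10,9,8 → slot 8
754: h=0, h2=11, probe 0,11 → slot 11
549: h=3 → slot 3
893: h=9, h2=6, probe 9,2 → slot 2
Table: [910, _, 893, 549, _, _, _, _, 803, 802, 192, 754, 545]

893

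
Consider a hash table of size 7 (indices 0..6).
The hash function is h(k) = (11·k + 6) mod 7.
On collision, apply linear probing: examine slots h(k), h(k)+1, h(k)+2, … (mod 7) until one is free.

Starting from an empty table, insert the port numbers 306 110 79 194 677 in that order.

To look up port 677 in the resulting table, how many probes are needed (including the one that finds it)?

5

306: h=5 => slot 5
110: h=5, probe 5,6 => slot 6
79: h=0 => slot 0
194: h=5, probe 5,6,0,1 => slot 1
677: h=5, probe 5,6,0,1,2 => slot 2
Table: [79, 194, 677, ∅, ∅, 306, 110]
Lookup 677: h=5, probe 5,6,0,1,2 → found at 2.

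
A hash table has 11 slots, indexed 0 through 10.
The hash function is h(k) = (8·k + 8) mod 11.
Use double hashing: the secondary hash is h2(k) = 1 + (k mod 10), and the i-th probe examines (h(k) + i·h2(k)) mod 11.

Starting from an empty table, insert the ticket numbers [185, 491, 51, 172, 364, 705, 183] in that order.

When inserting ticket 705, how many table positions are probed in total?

3

Insert 185: h=3, slot 3 empty => index 3.
Insert 491: h=9, slot 9 empty => index 9.
Insert 51: h=9, h2=2, slot 9 occupied => index 0.
Insert 172: h=9, h2=3, slot 9 occupied => index 1.
Insert 364: h=5, slot 5 empty => index 5.
Insert 705: h=5, h2=6, slots 5,0 occupied => index 6.
Insert 183: h=9, h2=4, slot 9 occupied => index 2.
Table: [51, 172, 183, 185, —, 364, 705, —, —, 491, —]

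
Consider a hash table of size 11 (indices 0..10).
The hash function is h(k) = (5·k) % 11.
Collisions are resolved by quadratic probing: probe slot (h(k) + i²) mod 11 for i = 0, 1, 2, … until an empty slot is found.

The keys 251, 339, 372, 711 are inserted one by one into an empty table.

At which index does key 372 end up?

251: h=1 -> slot 1
339: h=1, probe 1,2 -> slot 2
372: h=1, probe 1,2,5 -> slot 5
711: h=2, probe 2,3 -> slot 3
Table: [∅, 251, 339, 711, ∅, 372, ∅, ∅, ∅, ∅, ∅]

5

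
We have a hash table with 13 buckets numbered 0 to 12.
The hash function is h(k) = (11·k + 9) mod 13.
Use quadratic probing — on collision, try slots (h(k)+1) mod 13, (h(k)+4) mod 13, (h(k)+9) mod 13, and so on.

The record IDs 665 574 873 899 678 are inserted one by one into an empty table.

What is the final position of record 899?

665 hashes to 5; slot 5 is free → place at 5.
574 hashes to 5; 5 taken → place at 6.
873 hashes to 5; 5,6 taken → place at 9.
899 hashes to 5; 5,6,9 taken → place at 1.
678 hashes to 5; 5,6,9,1 taken → place at 8.
Table: [∅, 899, ∅, ∅, ∅, 665, 574, ∅, 678, 873, ∅, ∅, ∅]

1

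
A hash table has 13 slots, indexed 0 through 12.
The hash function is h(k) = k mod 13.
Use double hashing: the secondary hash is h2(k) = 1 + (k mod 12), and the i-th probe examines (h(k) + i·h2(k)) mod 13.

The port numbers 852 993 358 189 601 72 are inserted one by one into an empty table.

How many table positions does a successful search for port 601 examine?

852 hashes to 7; slot 7 is free → place at 7.
993 hashes to 5; slot 5 is free → place at 5.
358 hashes to 7, h2=11; 7,5 taken → place at 3.
189 hashes to 7, h2=10; 7 taken → place at 4.
601 hashes to 3, h2=2; 3,5,7 taken → place at 9.
72 hashes to 7, h2=1; 7 taken → place at 8.
Table: [., ., ., 358, 189, 993, ., 852, 72, 601, ., ., .]
Lookup 601: h=3, h2=2, probe 3,5,7,9 → found at 9.

4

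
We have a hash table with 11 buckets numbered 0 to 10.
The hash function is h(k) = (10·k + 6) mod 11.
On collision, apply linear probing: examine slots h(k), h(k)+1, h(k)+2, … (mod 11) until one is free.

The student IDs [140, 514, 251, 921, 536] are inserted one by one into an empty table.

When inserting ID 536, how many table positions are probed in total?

4

Insert 140: h=9, slot 9 empty => index 9.
Insert 514: h=9, slot 9 occupied => index 10.
Insert 251: h=8, slot 8 empty => index 8.
Insert 921: h=9, slots 9,10 occupied => index 0.
Insert 536: h=9, slots 9,10,0 occupied => index 1.
Table: [921, 536, -, -, -, -, -, -, 251, 140, 514]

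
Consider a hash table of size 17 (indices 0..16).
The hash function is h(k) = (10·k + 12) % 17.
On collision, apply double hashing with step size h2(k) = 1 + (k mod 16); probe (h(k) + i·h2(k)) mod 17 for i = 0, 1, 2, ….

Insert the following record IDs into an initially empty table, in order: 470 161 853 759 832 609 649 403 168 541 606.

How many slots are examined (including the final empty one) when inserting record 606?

Insert 470: h=3, slot 3 empty => index 3.
Insert 161: h=7, slot 7 empty => index 7.
Insert 853: h=8, slot 8 empty => index 8.
Insert 759: h=3, h2=8, slot 3 occupied => index 11.
Insert 832: h=2, slot 2 empty => index 2.
Insert 609: h=16, slot 16 empty => index 16.
Insert 649: h=8, h2=10, slot 8 occupied => index 1.
Insert 403: h=13, slot 13 empty => index 13.
Insert 168: h=9, slot 9 empty => index 9.
Insert 541: h=16, h2=14, slots 16,13 occupied => index 10.
Insert 606: h=3, h2=15, slots 3,1,16 occupied => index 14.
Table: [—, 649, 832, 470, —, —, —, 161, 853, 168, 541, 759, —, 403, 606, —, 609]

4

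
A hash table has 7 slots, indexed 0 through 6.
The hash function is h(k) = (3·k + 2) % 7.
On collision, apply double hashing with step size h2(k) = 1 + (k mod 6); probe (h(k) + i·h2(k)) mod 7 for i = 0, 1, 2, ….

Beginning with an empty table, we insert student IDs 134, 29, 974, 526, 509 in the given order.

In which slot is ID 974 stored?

1

134: h=5 => slot 5
29: h=5, h2=6, probe 5,4 => slot 4
974: h=5, h2=3, probe 5,1 => slot 1
526: h=5, h2=5, probe 5,3 => slot 3
509: h=3, h2=6, probe 3,2 => slot 2
Table: [_, 974, 509, 526, 29, 134, _]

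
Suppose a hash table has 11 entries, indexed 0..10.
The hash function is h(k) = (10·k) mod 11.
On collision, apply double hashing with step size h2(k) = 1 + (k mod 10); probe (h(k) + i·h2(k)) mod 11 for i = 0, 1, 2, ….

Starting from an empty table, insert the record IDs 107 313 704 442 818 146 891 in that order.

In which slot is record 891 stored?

2

107: h=3 → slot 3
313: h=6 → slot 6
704: h=0 → slot 0
442: h=9 → slot 9
818: h=7 → slot 7
146: h=8 → slot 8
891: h=0, h2=2, probe 0,2 → slot 2
Table: [704, _, 891, 107, _, _, 313, 818, 146, 442, _]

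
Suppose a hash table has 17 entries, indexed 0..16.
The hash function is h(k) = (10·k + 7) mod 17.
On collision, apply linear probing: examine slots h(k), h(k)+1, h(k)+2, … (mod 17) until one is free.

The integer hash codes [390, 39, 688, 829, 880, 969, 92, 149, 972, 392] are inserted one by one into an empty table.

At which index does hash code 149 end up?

4

390: h=14 -> slot 14
39: h=6 -> slot 6
688: h=2 -> slot 2
829: h=1 -> slot 1
880: h=1, probe 1,2,3 -> slot 3
969: h=7 -> slot 7
92: h=9 -> slot 9
149: h=1, probe 1,2,3,4 -> slot 4
972: h=3, probe 3,4,5 -> slot 5
392: h=0 -> slot 0
Table: [392, 829, 688, 880, 149, 972, 39, 969, —, 92, —, —, —, —, 390, —, —]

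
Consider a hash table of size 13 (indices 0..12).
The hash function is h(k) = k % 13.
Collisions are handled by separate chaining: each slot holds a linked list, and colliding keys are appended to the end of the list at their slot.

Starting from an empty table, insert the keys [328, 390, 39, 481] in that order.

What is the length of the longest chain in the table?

3

Insert 328: h=3, bucket 3 empty -> new chain.
Insert 390: h=0, bucket 0 empty -> new chain.
Insert 39: h=0, bucket 0 nonempty -> append to chain.
Insert 481: h=0, bucket 0 nonempty -> append to chain.
Final buckets:
0: 390 -> 39 -> 481
1: .
2: .
3: 328
4: .
5: .
6: .
7: .
8: .
9: .
10: .
11: .
12: .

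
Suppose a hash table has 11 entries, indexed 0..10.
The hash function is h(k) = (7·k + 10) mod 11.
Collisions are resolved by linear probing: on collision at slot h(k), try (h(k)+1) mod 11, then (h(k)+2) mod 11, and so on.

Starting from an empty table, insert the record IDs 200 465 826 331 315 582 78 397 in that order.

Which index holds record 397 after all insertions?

200 hashes to 2; slot 2 is free -> place at 2.
465 hashes to 9; slot 9 is free -> place at 9.
826 hashes to 6; slot 6 is free -> place at 6.
331 hashes to 6; 6 taken -> place at 7.
315 hashes to 4; slot 4 is free -> place at 4.
582 hashes to 3; slot 3 is free -> place at 3.
78 hashes to 6; 6,7 taken -> place at 8.
397 hashes to 6; 6,7,8,9 taken -> place at 10.
Table: [-, -, 200, 582, 315, -, 826, 331, 78, 465, 397]

10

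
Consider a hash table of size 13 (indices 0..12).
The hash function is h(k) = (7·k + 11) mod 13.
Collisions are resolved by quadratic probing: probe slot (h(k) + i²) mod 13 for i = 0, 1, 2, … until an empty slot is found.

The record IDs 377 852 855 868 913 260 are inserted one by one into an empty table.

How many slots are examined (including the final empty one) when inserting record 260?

2

Insert 377: h=11, slot 11 empty → index 11.
Insert 852: h=8, slot 8 empty → index 8.
Insert 855: h=3, slot 3 empty → index 3.
Insert 868: h=3, slot 3 occupied → index 4.
Insert 913: h=6, slot 6 empty → index 6.
Insert 260: h=11, slot 11 occupied → index 12.
Table: [., ., ., 855, 868, ., 913, ., 852, ., ., 377, 260]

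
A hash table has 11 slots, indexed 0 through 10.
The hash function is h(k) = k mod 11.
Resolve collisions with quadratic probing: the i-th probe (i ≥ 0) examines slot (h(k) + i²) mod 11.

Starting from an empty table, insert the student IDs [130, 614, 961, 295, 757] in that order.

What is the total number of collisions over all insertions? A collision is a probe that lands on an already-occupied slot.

Insert 130: h=9, slot 9 empty → index 9.
Insert 614: h=9, slot 9 occupied → index 10.
Insert 961: h=4, slot 4 empty → index 4.
Insert 295: h=9, slots 9,10 occupied → index 2.
Insert 757: h=9, slots 9,10,2 occupied → index 7.
Table: [-, -, 295, -, 961, -, -, 757, -, 130, 614]

6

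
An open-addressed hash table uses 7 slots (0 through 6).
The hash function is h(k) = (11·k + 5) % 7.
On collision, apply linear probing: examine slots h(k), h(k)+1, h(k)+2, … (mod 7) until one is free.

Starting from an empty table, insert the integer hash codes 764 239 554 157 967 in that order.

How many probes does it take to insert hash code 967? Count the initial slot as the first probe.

5

764: h=2 → slot 2
239: h=2, probe 2,3 → slot 3
554: h=2, probe 2,3,4 → slot 4
157: h=3, probe 3,4,5 → slot 5
967: h=2, probe 2,3,4,5,6 → slot 6
Table: [_, _, 764, 239, 554, 157, 967]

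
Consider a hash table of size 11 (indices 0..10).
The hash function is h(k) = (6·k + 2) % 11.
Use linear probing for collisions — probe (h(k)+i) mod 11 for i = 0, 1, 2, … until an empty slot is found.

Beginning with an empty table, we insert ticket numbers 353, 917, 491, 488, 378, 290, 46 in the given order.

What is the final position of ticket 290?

7

353 hashes to 8; slot 8 is free → place at 8.
917 hashes to 4; slot 4 is free → place at 4.
491 hashes to 0; slot 0 is free → place at 0.
488 hashes to 4; 4 taken → place at 5.
378 hashes to 4; 4,5 taken → place at 6.
290 hashes to 4; 4,5,6 taken → place at 7.
46 hashes to 3; slot 3 is free → place at 3.
Table: [491, _, _, 46, 917, 488, 378, 290, 353, _, _]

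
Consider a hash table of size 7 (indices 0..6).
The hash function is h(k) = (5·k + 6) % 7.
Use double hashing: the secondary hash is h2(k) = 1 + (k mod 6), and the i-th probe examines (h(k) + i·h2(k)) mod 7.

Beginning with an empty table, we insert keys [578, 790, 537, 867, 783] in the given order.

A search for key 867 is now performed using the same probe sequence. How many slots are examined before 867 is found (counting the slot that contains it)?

3

Insert 578: h=5, slot 5 empty => index 5.
Insert 790: h=1, slot 1 empty => index 1.
Insert 537: h=3, slot 3 empty => index 3.
Insert 867: h=1, h2=4, slots 1,5 occupied => index 2.
Insert 783: h=1, h2=4, slots 1,5,2 occupied => index 6.
Table: [., 790, 867, 537, ., 578, 783]
Lookup 867: h=1, h2=4, probe 1,5,2 → found at 2.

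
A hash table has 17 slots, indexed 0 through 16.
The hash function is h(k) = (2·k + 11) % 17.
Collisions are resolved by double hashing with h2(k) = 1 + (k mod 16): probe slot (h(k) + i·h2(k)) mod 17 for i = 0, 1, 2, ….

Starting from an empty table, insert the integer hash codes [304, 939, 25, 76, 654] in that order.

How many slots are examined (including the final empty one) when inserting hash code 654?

2

Insert 304: h=7, slot 7 empty → index 7.
Insert 939: h=2, slot 2 empty → index 2.
Insert 25: h=10, slot 10 empty → index 10.
Insert 76: h=10, h2=13, slot 10 occupied → index 6.
Insert 654: h=10, h2=15, slot 10 occupied → index 8.
Table: [., ., 939, ., ., ., 76, 304, 654, ., 25, ., ., ., ., ., .]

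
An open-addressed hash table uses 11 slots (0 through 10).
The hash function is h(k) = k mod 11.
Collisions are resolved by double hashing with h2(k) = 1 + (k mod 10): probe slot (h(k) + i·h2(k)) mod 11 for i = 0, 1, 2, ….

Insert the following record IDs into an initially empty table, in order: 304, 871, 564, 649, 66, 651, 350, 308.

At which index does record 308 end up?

Insert 304: h=7, slot 7 empty -> index 7.
Insert 871: h=2, slot 2 empty -> index 2.
Insert 564: h=3, slot 3 empty -> index 3.
Insert 649: h=0, slot 0 empty -> index 0.
Insert 66: h=0, h2=7, slots 0,7,3 occupied -> index 10.
Insert 651: h=2, h2=2, slot 2 occupied -> index 4.
Insert 350: h=9, slot 9 empty -> index 9.
Insert 308: h=0, h2=9, slots 0,9,7 occupied -> index 5.
Table: [649, ., 871, 564, 651, 308, ., 304, ., 350, 66]

5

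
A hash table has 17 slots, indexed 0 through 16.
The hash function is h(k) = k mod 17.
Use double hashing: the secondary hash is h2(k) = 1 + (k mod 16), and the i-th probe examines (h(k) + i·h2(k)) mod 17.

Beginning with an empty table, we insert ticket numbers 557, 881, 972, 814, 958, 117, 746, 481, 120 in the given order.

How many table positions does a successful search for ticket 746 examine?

2

Insert 557: h=13, slot 13 empty → index 13.
Insert 881: h=14, slot 14 empty → index 14.
Insert 972: h=3, slot 3 empty → index 3.
Insert 814: h=15, slot 15 empty → index 15.
Insert 958: h=6, slot 6 empty → index 6.
Insert 117: h=15, h2=6, slot 15 occupied → index 4.
Insert 746: h=15, h2=11, slot 15 occupied → index 9.
Insert 481: h=5, slot 5 empty → index 5.
Insert 120: h=1, slot 1 empty → index 1.
Table: [_, 120, _, 972, 117, 481, 958, _, _, 746, _, _, _, 557, 881, 814, _]
Lookup 746: h=15, h2=11, probe 15,9 → found at 9.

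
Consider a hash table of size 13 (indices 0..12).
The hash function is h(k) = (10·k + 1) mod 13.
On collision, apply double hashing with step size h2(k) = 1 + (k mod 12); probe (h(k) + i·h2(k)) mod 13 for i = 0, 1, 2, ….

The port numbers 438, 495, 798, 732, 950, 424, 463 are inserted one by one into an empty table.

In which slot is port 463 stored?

438 hashes to 0; slot 0 is free → place at 0.
495 hashes to 11; slot 11 is free → place at 11.
798 hashes to 12; slot 12 is free → place at 12.
732 hashes to 2; slot 2 is free → place at 2.
950 hashes to 11, h2=3; 11 taken → place at 1.
424 hashes to 3; slot 3 is free → place at 3.
463 hashes to 3, h2=8; 3,11 taken → place at 6.
Table: [438, 950, 732, 424, ∅, ∅, 463, ∅, ∅, ∅, ∅, 495, 798]

6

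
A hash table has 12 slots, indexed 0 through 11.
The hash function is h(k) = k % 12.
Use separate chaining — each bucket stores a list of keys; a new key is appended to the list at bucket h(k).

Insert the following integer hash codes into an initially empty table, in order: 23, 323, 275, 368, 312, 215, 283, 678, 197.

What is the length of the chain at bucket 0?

1

23 → bucket 11
323 → bucket 11 (collision)
275 → bucket 11 (collision)
368 → bucket 8
312 → bucket 0
215 → bucket 11 (collision)
283 → bucket 7
678 → bucket 6
197 → bucket 5
Final buckets:
0: 312
1: _
2: _
3: _
4: _
5: 197
6: 678
7: 283
8: 368
9: _
10: _
11: 23 -> 323 -> 275 -> 215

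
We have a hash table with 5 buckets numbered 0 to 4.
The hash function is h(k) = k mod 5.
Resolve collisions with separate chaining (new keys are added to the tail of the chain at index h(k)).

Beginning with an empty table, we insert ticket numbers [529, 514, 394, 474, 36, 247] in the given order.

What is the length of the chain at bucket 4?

529 -> bucket 4
514 -> bucket 4 (collision)
394 -> bucket 4 (collision)
474 -> bucket 4 (collision)
36 -> bucket 1
247 -> bucket 2
Final buckets:
0: —
1: 36
2: 247
3: —
4: 529 -> 514 -> 394 -> 474

4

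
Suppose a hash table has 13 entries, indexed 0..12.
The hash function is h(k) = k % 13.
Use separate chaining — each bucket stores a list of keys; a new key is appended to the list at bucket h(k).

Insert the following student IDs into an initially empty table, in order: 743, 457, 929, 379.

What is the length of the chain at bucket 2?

3

Insert 743: h=2, bucket 2 empty → new chain.
Insert 457: h=2, bucket 2 nonempty → append to chain.
Insert 929: h=6, bucket 6 empty → new chain.
Insert 379: h=2, bucket 2 nonempty → append to chain.
Final buckets:
0: -
1: -
2: 743 -> 457 -> 379
3: -
4: -
5: -
6: 929
7: -
8: -
9: -
10: -
11: -
12: -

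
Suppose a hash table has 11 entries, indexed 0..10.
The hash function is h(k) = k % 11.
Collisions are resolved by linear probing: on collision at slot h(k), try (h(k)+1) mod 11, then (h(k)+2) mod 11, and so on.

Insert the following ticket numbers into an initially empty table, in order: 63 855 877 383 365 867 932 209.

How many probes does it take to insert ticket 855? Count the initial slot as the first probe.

2

63: h=8 => slot 8
855: h=8, probe 8,9 => slot 9
877: h=8, probe 8,9,10 => slot 10
383: h=9, probe 9,10,0 => slot 0
365: h=2 => slot 2
867: h=9, probe 9,10,0,1 => slot 1
932: h=8, probe 8,9,10,0,1,2,3 => slot 3
209: h=0, probe 0,1,2,3,4 => slot 4
Table: [383, 867, 365, 932, 209, —, —, —, 63, 855, 877]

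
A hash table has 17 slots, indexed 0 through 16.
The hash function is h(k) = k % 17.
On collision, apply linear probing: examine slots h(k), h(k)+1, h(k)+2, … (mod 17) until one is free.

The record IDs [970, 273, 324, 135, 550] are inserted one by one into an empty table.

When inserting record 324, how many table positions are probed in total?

Insert 970: h=1, slot 1 empty -> index 1.
Insert 273: h=1, slot 1 occupied -> index 2.
Insert 324: h=1, slots 1,2 occupied -> index 3.
Insert 135: h=16, slot 16 empty -> index 16.
Insert 550: h=6, slot 6 empty -> index 6.
Table: [∅, 970, 273, 324, ∅, ∅, 550, ∅, ∅, ∅, ∅, ∅, ∅, ∅, ∅, ∅, 135]

3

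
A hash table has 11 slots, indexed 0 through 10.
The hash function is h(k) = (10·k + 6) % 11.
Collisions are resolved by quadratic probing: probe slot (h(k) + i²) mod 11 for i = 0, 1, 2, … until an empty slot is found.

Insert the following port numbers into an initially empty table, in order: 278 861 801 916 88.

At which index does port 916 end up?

278: h=3 -> slot 3
861: h=3, probe 3,4 -> slot 4
801: h=8 -> slot 8
916: h=3, probe 3,4,7 -> slot 7
88: h=6 -> slot 6
Table: [., ., ., 278, 861, ., 88, 916, 801, ., .]

7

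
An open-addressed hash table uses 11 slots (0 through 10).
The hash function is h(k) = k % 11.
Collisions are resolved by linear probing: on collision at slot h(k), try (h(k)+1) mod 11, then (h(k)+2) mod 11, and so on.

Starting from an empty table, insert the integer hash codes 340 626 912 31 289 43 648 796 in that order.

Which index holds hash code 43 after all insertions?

2

340: h=10 => slot 10
626: h=10, probe 10,0 => slot 0
912: h=10, probe 10,0,1 => slot 1
31: h=9 => slot 9
289: h=3 => slot 3
43: h=10, probe 10,0,1,2 => slot 2
648: h=10, probe 10,0,1,2,3,4 => slot 4
796: h=4, probe 4,5 => slot 5
Table: [626, 912, 43, 289, 648, 796, ∅, ∅, ∅, 31, 340]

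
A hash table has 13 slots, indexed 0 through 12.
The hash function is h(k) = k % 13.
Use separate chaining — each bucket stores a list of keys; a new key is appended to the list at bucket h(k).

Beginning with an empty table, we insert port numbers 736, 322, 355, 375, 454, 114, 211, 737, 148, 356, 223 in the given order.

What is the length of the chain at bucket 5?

Insert 736: h=8, bucket 8 empty → new chain.
Insert 322: h=10, bucket 10 empty → new chain.
Insert 355: h=4, bucket 4 empty → new chain.
Insert 375: h=11, bucket 11 empty → new chain.
Insert 454: h=12, bucket 12 empty → new chain.
Insert 114: h=10, bucket 10 nonempty → append to chain.
Insert 211: h=3, bucket 3 empty → new chain.
Insert 737: h=9, bucket 9 empty → new chain.
Insert 148: h=5, bucket 5 empty → new chain.
Insert 356: h=5, bucket 5 nonempty → append to chain.
Insert 223: h=2, bucket 2 empty → new chain.
Final buckets:
0: —
1: —
2: 223
3: 211
4: 355
5: 148 -> 356
6: —
7: —
8: 736
9: 737
10: 322 -> 114
11: 375
12: 454

2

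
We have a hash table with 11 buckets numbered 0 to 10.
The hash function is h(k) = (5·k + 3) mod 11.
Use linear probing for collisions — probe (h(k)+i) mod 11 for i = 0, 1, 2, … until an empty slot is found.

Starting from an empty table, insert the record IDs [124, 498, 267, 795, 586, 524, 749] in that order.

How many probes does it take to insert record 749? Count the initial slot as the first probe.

Insert 124: h=7, slot 7 empty => index 7.
Insert 498: h=7, slot 7 occupied => index 8.
Insert 267: h=7, slots 7,8 occupied => index 9.
Insert 795: h=7, slots 7,8,9 occupied => index 10.
Insert 586: h=7, slots 7,8,9,10 occupied => index 0.
Insert 524: h=5, slot 5 empty => index 5.
Insert 749: h=8, slots 8,9,10,0 occupied => index 1.
Table: [586, 749, ., ., ., 524, ., 124, 498, 267, 795]

5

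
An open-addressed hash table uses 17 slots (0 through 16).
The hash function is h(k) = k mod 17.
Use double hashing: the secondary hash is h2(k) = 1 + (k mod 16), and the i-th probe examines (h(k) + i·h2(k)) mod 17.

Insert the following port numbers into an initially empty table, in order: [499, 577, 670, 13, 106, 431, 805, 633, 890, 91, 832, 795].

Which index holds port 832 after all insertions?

2

499 hashes to 6; slot 6 is free => place at 6.
577 hashes to 16; slot 16 is free => place at 16.
670 hashes to 7; slot 7 is free => place at 7.
13 hashes to 13; slot 13 is free => place at 13.
106 hashes to 4; slot 4 is free => place at 4.
431 hashes to 6, h2=16; 6 taken => place at 5.
805 hashes to 6, h2=6; 6 taken => place at 12.
633 hashes to 4, h2=10; 4 taken => place at 14.
890 hashes to 6, h2=11; 6 taken => place at 0.
91 hashes to 6, h2=12; 6 taken => place at 1.
832 hashes to 16, h2=1; 16,0,1 taken => place at 2.
795 hashes to 13, h2=12; 13 taken => place at 8.
Table: [890, 91, 832, ∅, 106, 431, 499, 670, 795, ∅, ∅, ∅, 805, 13, 633, ∅, 577]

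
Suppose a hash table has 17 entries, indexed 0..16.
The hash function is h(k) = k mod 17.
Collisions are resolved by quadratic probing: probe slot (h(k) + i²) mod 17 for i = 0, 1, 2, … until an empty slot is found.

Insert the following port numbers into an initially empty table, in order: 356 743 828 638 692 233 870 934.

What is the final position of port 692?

4

Insert 356: h=16, slot 16 empty -> index 16.
Insert 743: h=12, slot 12 empty -> index 12.
Insert 828: h=12, slot 12 occupied -> index 13.
Insert 638: h=9, slot 9 empty -> index 9.
Insert 692: h=12, slots 12,13,16 occupied -> index 4.
Insert 233: h=12, slots 12,13,16,4 occupied -> index 11.
Insert 870: h=3, slot 3 empty -> index 3.
Insert 934: h=16, slot 16 occupied -> index 0.
Table: [934, _, _, 870, 692, _, _, _, _, 638, _, 233, 743, 828, _, _, 356]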